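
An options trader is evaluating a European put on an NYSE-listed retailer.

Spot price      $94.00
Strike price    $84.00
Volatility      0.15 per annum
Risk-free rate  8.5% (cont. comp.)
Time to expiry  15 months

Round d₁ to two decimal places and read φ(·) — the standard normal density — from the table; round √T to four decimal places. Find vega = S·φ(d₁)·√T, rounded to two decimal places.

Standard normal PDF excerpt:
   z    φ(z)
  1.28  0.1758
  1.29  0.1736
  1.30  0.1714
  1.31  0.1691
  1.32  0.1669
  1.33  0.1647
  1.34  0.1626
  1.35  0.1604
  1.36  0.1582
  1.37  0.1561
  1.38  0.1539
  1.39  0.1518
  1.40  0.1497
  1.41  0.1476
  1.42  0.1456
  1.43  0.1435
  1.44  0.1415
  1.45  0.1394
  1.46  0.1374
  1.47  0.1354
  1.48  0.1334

T = 1.25;  σ√T = 0.1677
d₁ = [ln(94/84) + (0.085 + 0.15²/2)·1.25] / 0.1677 = [0.1125 + 0.1203] / 0.1677 = 1.3881 → 1.39
√T = √1.25 = 1.1180
φ(d₁) = φ(1.39) = 0.1518
vega = S·φ(d₁)·√T = 94·0.1518·1.1180 = 15.9530
(Call and put vega coincide under Black-Scholes.)

15.95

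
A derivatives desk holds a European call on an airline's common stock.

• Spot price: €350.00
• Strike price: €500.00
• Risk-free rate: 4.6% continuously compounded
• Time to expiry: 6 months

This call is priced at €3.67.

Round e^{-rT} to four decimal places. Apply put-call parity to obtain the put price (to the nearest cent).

€142.32

exp(−rT) = exp(−0.046·0.5) = 0.9773
Put-call parity: C − P = S − K·e^(−rT) = 350 − 500·0.9773 = 350 − 488.6500 = -138.6500
P = C − (C − P) = 3.67 − (-138.6500) = 142.3200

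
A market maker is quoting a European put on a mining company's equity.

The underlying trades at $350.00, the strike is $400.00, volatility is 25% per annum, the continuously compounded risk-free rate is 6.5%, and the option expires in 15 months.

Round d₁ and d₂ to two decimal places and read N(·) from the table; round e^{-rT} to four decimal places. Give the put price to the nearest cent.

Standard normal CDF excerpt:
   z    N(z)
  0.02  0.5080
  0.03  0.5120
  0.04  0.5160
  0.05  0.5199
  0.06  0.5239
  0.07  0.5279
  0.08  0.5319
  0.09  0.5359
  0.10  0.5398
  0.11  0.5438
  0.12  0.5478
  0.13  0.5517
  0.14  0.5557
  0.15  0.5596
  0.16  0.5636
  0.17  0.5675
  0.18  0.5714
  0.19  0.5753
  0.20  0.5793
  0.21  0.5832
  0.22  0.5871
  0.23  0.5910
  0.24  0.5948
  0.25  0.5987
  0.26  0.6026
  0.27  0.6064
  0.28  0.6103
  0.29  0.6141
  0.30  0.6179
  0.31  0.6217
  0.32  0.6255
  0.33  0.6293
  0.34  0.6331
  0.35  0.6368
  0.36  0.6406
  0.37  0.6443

T = 1.25;  σ√T = 0.2795
d₁ = [ln(350/400) + (0.065 + ½·0.25²)·1.25] / (σ√T) = (-0.1335 + 0.1203) / 0.2795 = -0.0473 ⇒ -0.05
d₂ = -0.0473 − 0.2795 = -0.3268 ⇒ -0.33
exp(−rT) = exp(−0.065·1.25) = 0.9220
P = 400·0.9220·N(0.33) − 350·N(0.05) = 400·0.9220·0.6293 − 350·0.5199 = 232.0858 − 181.9650 = 50.1208

$50.12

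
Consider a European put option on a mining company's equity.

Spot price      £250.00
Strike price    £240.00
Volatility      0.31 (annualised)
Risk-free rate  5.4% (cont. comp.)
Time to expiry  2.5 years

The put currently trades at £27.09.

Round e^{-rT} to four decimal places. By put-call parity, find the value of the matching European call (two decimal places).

exp(−rT) = exp(−0.054·2.5) = 0.8737
Put-call parity: C − P = S − K·e^(−rT) = 250 − 240·0.8737 = 250 − 209.6880 = 40.3120
C = P + (C − P) = 27.09 + (40.3120) = 67.4020

£67.40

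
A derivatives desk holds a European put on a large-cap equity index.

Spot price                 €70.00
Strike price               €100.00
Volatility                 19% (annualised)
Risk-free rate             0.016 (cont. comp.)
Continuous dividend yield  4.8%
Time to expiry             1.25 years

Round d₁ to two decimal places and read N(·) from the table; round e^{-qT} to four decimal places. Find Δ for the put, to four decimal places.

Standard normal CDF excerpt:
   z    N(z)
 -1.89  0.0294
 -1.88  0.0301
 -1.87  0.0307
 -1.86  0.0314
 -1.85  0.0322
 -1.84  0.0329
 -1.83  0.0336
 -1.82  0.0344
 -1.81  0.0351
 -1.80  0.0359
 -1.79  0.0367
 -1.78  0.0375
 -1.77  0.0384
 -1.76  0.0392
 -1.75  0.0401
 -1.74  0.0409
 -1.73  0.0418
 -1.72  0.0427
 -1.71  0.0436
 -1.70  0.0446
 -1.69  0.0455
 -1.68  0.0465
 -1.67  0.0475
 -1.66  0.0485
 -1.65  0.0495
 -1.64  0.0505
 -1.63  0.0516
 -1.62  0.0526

T = 1.25;  σ√T = 0.2124
d₁ = [ln(70/100) + (0.016 − 0.048 + ½·0.19²)·1.25] / (σ√T) = (-0.3567 − 0.0174) / 0.2124 = -1.7611 → -1.76
N(d₁) = N(-1.76) = 0.0392
Δ_put = exp(−qT)·(N(d₁) − 1) = 0.9418·(0.0392 − 1) = -0.9049

-0.9049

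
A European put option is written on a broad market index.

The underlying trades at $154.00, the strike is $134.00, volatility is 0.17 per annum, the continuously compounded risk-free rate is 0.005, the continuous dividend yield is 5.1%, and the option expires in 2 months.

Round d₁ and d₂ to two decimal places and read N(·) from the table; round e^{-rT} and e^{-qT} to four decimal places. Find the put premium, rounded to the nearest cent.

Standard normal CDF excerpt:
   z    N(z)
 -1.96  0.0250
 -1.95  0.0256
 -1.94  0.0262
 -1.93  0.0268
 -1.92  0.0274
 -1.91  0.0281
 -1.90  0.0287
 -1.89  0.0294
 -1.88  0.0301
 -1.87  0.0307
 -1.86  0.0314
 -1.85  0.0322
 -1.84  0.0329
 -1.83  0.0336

T = 0.1667;  σ√T = 0.0694
d₁ = [ln(154/134) + (0.005 − 0.051 + 0.17²/2)·0.1667] / 0.0694 = [0.1391 − 0.0053] / 0.0694 = 1.9287 ≈ 1.93
d₂ = d₁ − σ√T = 1.9287 − 0.0694 = 1.8593 ≈ 1.86
e^(−qT) = e^(−0.051·0.1667) = 0.9915;  e^(−rT) = e^(−0.005·0.1667) = 0.9992
N(−d₂) = N(-1.86) = 0.0314;  N(−d₁) = N(-1.93) = 0.0268
P = 134·0.9992·0.0314 − 154·0.9915·0.0268 = 4.2042 − 4.0921 = 0.1121

$0.11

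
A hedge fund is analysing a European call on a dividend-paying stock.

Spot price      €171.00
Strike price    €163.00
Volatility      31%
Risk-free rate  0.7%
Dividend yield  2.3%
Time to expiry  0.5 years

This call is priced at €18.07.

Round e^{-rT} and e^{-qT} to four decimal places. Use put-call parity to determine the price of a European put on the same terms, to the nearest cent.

€11.45

exp(−qT) = exp(−0.023·0.5) = 0.9886;  exp(−rT) = exp(−0.007·0.5) = 0.9965
Put-call parity: C − P = S·e^(−qT) − K·e^(−rT) = 171·0.9886 − 163·0.9965 = 169.0506 − 162.4295 = 6.6211
P = C − (C − P) = 18.07 − (6.6211) = 11.4489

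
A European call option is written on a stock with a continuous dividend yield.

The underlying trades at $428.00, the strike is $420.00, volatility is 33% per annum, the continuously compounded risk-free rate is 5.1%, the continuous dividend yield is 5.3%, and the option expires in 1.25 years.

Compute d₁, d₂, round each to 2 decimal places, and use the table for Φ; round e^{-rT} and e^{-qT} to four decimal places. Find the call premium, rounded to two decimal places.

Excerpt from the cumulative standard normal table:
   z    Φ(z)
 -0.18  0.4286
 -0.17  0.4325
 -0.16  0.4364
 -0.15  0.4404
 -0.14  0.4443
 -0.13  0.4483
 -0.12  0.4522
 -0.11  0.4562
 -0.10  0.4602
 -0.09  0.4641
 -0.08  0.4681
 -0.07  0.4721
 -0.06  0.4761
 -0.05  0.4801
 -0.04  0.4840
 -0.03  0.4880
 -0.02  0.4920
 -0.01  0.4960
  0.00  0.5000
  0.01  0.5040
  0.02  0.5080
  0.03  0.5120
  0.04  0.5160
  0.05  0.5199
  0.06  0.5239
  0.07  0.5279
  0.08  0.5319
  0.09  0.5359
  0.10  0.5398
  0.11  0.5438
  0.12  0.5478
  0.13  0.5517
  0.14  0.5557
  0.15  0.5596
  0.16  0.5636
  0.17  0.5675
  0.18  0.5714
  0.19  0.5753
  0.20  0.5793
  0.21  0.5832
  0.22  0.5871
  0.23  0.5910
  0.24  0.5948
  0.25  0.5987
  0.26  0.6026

σ√T = 0.33 × 1.1180 = 0.3690
ln(S/K) + (r − q + σ²/2)T = ln(428/420) + (0.051 − 0.053 + 0.33²/2)·1.25 = 0.0189 + 0.0656 = 0.0844
d₁ = 0.0844 / 0.3690 = 0.2288 ≈ 0.23
d₂ = d₁ − σ√T = 0.2288 − 0.3690 = -0.1401 ≈ -0.14
e^(−qT) = e^(−0.053·1.25) = 0.9359;  e^(−rT) = e^(−0.051·1.25) = 0.9382
N(d₁) = N(0.23) = 0.5910;  N(d₂) = N(-0.14) = 0.4443
C = 428·0.9359·0.5910 − 420·0.9382·0.4443 = 236.7340 − 175.0737 = 61.6603

$61.66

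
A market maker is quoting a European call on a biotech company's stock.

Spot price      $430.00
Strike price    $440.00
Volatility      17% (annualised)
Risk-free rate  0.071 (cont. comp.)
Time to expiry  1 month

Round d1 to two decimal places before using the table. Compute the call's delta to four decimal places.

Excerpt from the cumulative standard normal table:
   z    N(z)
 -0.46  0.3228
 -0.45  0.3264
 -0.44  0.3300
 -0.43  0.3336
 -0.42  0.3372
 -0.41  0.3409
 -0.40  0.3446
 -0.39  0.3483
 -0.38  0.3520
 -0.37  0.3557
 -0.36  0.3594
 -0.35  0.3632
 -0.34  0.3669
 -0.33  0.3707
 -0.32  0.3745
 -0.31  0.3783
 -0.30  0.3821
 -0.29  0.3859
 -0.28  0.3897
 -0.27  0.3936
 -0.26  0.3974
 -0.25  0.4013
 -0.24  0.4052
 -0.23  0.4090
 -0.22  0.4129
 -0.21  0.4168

σ√T = 0.17·√0.08333 = 0.0491
ln(S/K) + (r + σ²/2)T = ln(430/440) + (0.071 + 0.17²/2)·0.08333 = -0.0230 + 0.0071 = -0.0159
d₁ = -0.0159 / 0.0491 = -0.3234 ⇒ -0.32
N(d₁) = N(-0.32) = 0.3745
Δ_call = N(d₁) = 0.3745

0.3745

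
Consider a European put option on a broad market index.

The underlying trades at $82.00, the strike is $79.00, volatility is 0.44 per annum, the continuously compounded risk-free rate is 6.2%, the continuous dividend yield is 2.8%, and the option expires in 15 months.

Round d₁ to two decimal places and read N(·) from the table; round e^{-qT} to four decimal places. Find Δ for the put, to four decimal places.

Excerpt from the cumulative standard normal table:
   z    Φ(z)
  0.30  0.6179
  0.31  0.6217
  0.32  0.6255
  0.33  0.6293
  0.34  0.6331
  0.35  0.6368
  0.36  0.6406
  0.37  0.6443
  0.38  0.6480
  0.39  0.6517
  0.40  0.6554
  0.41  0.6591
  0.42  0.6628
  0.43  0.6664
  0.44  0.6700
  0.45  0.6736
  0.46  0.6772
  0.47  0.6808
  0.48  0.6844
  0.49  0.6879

-0.3292

T = 1.25;  σ√T = 0.4919
d₁ = [ln(82/79) + (0.062 − 0.028 + 0.44²/2)·1.25] / 0.4919 = [0.0373 + 0.1635] / 0.4919 = 0.4081 ⇒ 0.41
N(d₁) = N(0.41) = 0.6591
Δ_put = e^(−qT)·(N(d₁) − 1) = 0.9656·(0.6591 − 1) = -0.3292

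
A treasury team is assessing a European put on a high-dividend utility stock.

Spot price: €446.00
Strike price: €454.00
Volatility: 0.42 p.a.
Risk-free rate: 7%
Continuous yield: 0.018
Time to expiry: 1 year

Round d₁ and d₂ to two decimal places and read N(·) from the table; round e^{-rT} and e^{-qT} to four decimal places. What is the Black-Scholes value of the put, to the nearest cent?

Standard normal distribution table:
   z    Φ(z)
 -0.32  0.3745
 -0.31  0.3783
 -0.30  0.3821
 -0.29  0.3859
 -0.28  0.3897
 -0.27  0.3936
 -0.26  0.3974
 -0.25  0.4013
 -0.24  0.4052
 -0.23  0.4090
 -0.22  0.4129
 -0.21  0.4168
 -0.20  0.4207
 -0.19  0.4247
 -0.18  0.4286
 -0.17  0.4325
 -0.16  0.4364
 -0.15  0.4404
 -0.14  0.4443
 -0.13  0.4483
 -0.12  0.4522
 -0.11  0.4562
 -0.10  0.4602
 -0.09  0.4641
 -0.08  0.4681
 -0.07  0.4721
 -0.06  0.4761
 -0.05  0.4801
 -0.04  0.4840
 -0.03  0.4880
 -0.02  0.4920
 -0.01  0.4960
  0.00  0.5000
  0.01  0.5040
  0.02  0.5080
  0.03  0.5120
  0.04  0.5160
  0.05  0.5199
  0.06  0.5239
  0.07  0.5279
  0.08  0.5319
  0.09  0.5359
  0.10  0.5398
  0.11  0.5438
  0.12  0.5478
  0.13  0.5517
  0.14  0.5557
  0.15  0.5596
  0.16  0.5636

€64.49

σ√T = 0.42·√1 = 0.4200
d₁ = [ln(446/454) + (0.07 − 0.018 + ½·0.42²)·1] / (σ√T) = (-0.0178 + 0.1402) / 0.4200 = 0.2915 ⇒ 0.29
d₂ = 0.2915 − 0.4200 = -0.1285 ⇒ -0.13
exp(−qT) = exp(−0.018·1) = 0.9822;  exp(−rT) = exp(−0.07·1) = 0.9324
P = 454·0.9324·N(0.13) − 446·0.9822·N(-0.29) = 454·0.9324·0.5517 − 446·0.9822·0.3859 = 233.5399 − 169.0478 = 64.4921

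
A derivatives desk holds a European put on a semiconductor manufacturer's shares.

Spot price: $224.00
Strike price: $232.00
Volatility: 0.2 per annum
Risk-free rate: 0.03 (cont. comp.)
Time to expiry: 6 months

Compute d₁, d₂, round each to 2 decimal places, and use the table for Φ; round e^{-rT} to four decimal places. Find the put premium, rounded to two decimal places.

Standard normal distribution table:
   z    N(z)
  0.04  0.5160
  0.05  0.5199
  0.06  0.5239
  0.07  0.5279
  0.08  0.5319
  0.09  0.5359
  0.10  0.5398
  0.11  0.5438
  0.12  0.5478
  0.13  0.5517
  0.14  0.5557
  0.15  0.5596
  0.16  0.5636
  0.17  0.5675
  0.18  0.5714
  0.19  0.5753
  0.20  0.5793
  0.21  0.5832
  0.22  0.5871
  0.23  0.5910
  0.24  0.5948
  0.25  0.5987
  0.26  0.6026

σ√T = 0.2·√0.5 = 0.1414
d₁ = [ln(224/232) + (0.03 + ½·0.2²)·0.5] / (σ√T) = (-0.0351 + 0.0250) / 0.1414 = -0.0714 ≈ -0.07
d₂ = -0.0714 − 0.1414 = -0.2128 ≈ -0.21
exp(−rT) = exp(−0.03·0.5) = 0.9851
N(−d₂) = N(0.21) = 0.5832;  N(−d₁) = N(0.07) = 0.5279
P = 232·0.9851·0.5832 − 224·0.5279 = 133.2864 − 118.2496 = 15.0368

$15.04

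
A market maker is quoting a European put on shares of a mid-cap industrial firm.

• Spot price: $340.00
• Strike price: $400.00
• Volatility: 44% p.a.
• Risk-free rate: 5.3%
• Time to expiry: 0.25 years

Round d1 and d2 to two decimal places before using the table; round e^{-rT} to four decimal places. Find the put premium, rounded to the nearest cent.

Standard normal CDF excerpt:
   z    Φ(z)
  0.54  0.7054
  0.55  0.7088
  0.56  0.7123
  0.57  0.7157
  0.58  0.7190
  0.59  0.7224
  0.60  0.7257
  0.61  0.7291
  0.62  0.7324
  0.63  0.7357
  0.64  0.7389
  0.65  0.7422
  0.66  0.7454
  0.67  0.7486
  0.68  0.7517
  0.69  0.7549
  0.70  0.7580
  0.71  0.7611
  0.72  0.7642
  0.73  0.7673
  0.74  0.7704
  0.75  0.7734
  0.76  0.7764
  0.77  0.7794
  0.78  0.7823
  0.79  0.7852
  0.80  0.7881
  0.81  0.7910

$66.60

σ√T = 0.44·√0.25 = 0.2200
d₁ = [ln(340/400) + (0.053 + 0.44²/2)·0.25] / 0.2200 = [-0.1625 + 0.0374] / 0.2200 = -0.5685 which rounds to -0.57
d₂ = d₁ − σ√T = -0.5685 − 0.2200 = -0.7885 which rounds to -0.79
e^(−rT) = e^(−0.053·0.25) = 0.9868
N(−d₂) = N(0.79) = 0.7852;  N(−d₁) = N(0.57) = 0.7157
P = 400·0.9868·0.7852 − 340·0.7157 = 309.9341 − 243.3380 = 66.5961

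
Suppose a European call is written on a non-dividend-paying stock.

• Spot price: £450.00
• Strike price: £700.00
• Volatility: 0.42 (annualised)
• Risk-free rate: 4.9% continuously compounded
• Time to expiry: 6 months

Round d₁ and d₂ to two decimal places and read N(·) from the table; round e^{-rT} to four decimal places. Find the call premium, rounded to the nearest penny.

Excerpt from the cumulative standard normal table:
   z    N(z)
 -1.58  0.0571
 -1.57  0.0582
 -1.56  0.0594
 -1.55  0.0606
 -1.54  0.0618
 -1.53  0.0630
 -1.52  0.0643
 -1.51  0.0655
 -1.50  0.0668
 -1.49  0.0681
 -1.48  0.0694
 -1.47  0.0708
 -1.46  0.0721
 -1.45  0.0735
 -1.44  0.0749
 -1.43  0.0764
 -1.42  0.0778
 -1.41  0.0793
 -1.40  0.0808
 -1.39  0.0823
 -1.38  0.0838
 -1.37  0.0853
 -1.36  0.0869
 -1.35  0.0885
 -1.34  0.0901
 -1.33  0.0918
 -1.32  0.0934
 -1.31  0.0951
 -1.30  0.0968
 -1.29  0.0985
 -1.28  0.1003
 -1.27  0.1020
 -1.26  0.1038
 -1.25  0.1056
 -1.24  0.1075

σ√T = 0.42·√0.5 = 0.2970
d₁ = [ln(450/700) + (0.049 + ½·0.42²)·0.5] / (σ√T) = (-0.4418 + 0.0686) / 0.2970 = -1.2567 ⇒ -1.26
d₂ = -1.2567 − 0.2970 = -1.5537 ⇒ -1.55
e^(−rT) = e^(−0.049·0.5) = 0.9758
C = 450·N(-1.26) − 700·0.9758·N(-1.55) = 450·0.1038 − 700·0.9758·0.0606 = 46.7100 − 41.3934 = 5.3166

£5.32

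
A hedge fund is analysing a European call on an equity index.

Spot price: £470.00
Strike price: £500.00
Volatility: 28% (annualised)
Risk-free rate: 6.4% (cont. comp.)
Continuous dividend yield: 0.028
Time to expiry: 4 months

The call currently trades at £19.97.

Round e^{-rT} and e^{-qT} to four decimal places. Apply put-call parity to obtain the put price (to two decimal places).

£43.79

exp(−qT) = exp(−0.028·0.3333) = 0.9907;  exp(−rT) = exp(−0.064·0.3333) = 0.9789
Put-call parity: C − P = S·e^(−qT) − K·e^(−rT) = 470·0.9907 − 500·0.9789 = 465.6290 − 489.4500 = -23.8210
P = C − (C − P) = 19.97 − (-23.8210) = 43.7910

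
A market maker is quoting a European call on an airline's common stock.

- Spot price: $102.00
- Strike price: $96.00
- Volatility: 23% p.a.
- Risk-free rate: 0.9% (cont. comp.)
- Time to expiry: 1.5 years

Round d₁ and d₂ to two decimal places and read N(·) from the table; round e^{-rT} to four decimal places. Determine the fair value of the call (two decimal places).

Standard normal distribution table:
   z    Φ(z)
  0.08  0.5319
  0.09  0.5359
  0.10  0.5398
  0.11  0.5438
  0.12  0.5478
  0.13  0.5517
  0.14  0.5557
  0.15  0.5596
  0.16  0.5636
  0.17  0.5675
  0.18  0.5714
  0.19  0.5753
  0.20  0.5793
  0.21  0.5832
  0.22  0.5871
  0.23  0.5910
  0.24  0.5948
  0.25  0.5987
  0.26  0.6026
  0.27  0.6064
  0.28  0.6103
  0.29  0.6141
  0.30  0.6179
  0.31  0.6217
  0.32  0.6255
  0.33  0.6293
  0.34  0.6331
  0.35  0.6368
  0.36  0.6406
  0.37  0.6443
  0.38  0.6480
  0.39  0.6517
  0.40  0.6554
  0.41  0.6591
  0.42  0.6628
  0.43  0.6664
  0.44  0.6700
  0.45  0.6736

σ√T = 0.23·√1.5 = 0.2817
d₁ = [ln(102/96) + (0.009 + 0.23²/2)·1.5] / 0.2817 = [0.0606 + 0.0532] / 0.2817 = 0.4040 which rounds to 0.40
d₂ = d₁ − σ√T = 0.4040 − 0.2817 = 0.1223 which rounds to 0.12
exp(−rT) = exp(−0.009·1.5) = 0.9866
N(d₁) = N(0.40) = 0.6554;  N(d₂) = N(0.12) = 0.5478
C = 102·0.6554 − 96·0.9866·0.5478 = 66.8508 − 51.8841 = 14.9667

$14.97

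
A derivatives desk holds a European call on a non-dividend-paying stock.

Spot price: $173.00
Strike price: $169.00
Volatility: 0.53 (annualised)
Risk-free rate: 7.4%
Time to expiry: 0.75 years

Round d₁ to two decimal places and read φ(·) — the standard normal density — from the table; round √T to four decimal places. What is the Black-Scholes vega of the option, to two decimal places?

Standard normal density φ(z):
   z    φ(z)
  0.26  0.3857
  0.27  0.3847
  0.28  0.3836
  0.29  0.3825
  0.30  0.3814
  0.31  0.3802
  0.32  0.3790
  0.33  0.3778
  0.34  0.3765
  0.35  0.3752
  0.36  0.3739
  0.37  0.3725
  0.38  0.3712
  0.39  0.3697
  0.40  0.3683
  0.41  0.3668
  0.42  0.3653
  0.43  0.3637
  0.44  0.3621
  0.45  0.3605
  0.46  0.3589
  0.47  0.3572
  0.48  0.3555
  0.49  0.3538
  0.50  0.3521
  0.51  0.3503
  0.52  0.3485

σ√T = 0.53 × 0.8660 = 0.4590
d₁ = [ln(173/169) + (0.074 + 0.53²/2)·0.75] / 0.4590 = [0.0234 + 0.1608] / 0.4590 = 0.4014 ⇒ 0.40
√T = √0.75 = 0.8660
φ(d₁) = φ(0.40) = 0.3683
vega = S·φ(d₁)·√T = 173·0.3683·0.8660 = 55.1780

55.18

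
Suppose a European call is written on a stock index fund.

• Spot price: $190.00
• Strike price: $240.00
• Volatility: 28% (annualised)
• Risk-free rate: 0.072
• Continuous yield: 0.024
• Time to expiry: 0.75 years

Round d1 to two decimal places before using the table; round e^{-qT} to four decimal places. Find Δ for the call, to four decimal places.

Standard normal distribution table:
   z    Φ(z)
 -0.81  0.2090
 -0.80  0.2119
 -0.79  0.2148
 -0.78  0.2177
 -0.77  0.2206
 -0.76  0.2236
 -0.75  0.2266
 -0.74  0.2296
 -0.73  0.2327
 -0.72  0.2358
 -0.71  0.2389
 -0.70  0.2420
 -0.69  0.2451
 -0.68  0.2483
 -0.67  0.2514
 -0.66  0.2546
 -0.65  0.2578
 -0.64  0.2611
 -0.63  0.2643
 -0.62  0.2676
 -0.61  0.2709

σ√T = 0.28·√0.75 = 0.2425
d₁ = [ln(190/240) + (0.072 − 0.024 + 0.28²/2)·0.75] / 0.2425 = [-0.2336 + 0.0654] / 0.2425 = -0.6937 ≈ -0.69
N(d₁) = N(-0.69) = 0.2451
Δ_call = exp(−qT)·N(d₁) = 0.9822·0.2451 = 0.2407

0.2407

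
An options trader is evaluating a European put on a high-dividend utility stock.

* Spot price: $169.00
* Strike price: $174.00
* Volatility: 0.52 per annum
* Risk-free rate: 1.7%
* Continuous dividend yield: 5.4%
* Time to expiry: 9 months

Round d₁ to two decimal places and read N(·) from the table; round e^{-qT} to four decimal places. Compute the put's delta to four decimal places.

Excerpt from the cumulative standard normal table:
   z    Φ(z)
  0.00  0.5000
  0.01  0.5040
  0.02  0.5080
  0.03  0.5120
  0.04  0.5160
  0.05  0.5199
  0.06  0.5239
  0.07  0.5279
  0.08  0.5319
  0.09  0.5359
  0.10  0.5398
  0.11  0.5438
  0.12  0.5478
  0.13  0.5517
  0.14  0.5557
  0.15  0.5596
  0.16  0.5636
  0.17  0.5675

σ√T = 0.52·√0.75 = 0.4503
ln(S/K) + (r − q + σ²/2)T = ln(169/174) + (0.017 − 0.054 + 0.52²/2)·0.75 = -0.0292 + 0.0737 = 0.0445
d₁ = 0.0445 / 0.4503 = 0.0988 ⇒ 0.10
N(d₁) = N(0.10) = 0.5398
Δ_put = e^(−qT)·(N(d₁) − 1) = 0.9603·(0.5398 − 1) = -0.4419

-0.4419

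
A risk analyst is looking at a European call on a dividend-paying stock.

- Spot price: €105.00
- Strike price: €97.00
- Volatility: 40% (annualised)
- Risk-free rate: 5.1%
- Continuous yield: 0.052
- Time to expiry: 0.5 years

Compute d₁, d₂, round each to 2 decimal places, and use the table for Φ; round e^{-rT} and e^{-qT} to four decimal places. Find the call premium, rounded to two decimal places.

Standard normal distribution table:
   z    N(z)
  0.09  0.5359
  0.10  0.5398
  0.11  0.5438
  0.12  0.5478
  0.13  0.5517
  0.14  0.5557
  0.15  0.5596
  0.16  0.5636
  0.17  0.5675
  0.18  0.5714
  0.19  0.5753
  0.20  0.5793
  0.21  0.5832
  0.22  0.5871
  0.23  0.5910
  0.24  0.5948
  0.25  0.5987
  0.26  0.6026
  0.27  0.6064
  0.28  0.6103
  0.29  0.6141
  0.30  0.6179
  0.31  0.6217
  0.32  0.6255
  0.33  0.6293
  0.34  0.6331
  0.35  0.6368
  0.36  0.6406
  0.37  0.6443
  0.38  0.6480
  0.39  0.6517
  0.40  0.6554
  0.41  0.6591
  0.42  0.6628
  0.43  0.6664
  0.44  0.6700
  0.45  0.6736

€15.26

σ√T = 0.4 × 0.7071 = 0.2828
d₁ = [ln(105/97) + (0.051 − 0.052 + 0.4²/2)·0.5] / 0.2828 = [0.0792 + 0.0395] / 0.2828 = 0.4198 which rounds to 0.42
d₂ = d₁ − σ√T = 0.4198 − 0.2828 = 0.1370 which rounds to 0.14
exp(−qT) = exp(−0.052·0.5) = 0.9743;  exp(−rT) = exp(−0.051·0.5) = 0.9748
N(d₁) = N(0.42) = 0.6628;  N(d₂) = N(0.14) = 0.5557
C = 105·0.9743·0.6628 − 97·0.9748·0.5557 = 67.8054 − 52.5445 = 15.2609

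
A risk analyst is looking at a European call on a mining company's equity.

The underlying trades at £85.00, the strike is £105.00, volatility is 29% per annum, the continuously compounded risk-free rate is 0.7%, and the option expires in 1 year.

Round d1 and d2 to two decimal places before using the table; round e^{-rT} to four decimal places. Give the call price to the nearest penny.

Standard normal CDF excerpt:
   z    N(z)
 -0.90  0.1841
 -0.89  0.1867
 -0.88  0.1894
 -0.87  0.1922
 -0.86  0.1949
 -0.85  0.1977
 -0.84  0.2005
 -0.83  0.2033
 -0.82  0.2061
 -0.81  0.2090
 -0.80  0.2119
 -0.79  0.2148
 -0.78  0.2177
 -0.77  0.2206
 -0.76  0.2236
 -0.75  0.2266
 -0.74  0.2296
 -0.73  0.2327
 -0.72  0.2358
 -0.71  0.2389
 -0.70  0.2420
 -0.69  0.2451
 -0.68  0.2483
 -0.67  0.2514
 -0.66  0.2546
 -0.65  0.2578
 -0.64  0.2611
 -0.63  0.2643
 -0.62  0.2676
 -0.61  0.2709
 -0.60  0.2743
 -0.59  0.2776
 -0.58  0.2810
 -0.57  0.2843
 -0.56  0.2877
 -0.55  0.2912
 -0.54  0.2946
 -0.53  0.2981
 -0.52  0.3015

£3.84

σ√T = 0.29 × 1.0000 = 0.2900
d₁ = [ln(85/105) + (0.007 + 0.29²/2)·1] / 0.2900 = [-0.2113 + 0.0490] / 0.2900 = -0.5595 ≈ -0.56
d₂ = d₁ − σ√T = -0.5595 − 0.2900 = -0.8495 ≈ -0.85
e^(−rT) = e^(−0.007·1) = 0.9930
N(d₁) = N(-0.56) = 0.2877;  N(d₂) = N(-0.85) = 0.1977
C = 85·0.2877 − 105·0.9930·0.1977 = 24.4545 − 20.6132 = 3.8413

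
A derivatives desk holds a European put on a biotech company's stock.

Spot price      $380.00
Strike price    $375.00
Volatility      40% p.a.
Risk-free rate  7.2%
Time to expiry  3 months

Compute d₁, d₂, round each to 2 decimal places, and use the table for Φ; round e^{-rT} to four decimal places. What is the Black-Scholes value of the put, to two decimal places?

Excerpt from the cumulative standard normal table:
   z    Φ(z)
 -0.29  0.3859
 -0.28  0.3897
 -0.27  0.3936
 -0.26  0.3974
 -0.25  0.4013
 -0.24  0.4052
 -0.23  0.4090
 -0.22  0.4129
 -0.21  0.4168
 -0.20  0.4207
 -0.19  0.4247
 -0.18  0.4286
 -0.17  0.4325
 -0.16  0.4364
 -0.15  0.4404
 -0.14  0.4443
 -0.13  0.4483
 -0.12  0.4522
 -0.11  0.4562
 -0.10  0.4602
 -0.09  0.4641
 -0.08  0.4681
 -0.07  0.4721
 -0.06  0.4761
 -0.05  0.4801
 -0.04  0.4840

σ√T = 0.4 × 0.5000 = 0.2000
d₁ = [ln(380/375) + (0.072 + ½·0.4²)·0.25] / (σ√T) = (0.0132 + 0.0380) / 0.2000 = 0.2562 → 0.26
d₂ = 0.2562 − 0.2000 = 0.0562 → 0.06
exp(−rT) = exp(−0.072·0.25) = 0.9822
N(−d₂) = N(-0.06) = 0.4761;  N(−d₁) = N(-0.26) = 0.3974
P = 375·0.9822·0.4761 − 380·0.3974 = 175.3595 − 151.0120 = 24.3475

$24.35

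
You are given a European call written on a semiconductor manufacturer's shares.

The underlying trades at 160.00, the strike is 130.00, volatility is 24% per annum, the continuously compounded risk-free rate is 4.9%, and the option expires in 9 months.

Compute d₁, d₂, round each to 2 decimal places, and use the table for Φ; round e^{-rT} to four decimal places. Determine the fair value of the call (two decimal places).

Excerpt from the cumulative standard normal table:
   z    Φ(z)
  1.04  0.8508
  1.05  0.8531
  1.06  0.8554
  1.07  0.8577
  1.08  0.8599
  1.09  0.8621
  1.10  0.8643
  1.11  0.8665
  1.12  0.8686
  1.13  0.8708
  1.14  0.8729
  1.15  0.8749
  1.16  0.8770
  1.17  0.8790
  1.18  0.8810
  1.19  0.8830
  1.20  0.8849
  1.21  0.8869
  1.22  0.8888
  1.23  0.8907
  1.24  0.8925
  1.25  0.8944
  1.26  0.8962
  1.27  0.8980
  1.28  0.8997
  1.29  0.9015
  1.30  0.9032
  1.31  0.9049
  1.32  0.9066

σ√T = 0.24·√0.75 = 0.2078
d₁ = [ln(160/130) + (0.049 + 0.24²/2)·0.75] / 0.2078 = [0.2076 + 0.0584] / 0.2078 = 1.2797 ⇒ 1.28
d₂ = d₁ − σ√T = 1.2797 − 0.2078 = 1.0719 ⇒ 1.07
e^(−rT) = e^(−0.049·0.75) = 0.9639
N(d₁) = N(1.28) = 0.8997;  N(d₂) = N(1.07) = 0.8577
C = 160·0.8997 − 130·0.9639·0.8577 = 143.9520 − 107.4758 = 36.4762

36.48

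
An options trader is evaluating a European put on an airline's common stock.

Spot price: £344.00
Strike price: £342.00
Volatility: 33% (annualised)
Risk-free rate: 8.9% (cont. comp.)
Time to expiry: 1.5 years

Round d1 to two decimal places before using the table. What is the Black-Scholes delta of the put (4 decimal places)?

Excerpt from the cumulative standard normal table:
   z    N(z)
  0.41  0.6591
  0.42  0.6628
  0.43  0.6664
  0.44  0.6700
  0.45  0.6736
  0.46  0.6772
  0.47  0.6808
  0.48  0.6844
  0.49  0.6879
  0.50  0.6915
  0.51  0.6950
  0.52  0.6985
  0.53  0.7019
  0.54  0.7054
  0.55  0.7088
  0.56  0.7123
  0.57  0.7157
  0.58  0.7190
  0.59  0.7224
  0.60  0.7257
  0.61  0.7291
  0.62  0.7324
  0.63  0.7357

-0.2912

σ√T = 0.33·√1.5 = 0.4042
d₁ = [ln(344/342) + (0.089 + ½·0.33²)·1.5] / (σ√T) = (0.0058 + 0.2152) / 0.4042 = 0.5468 ≈ 0.55
N(d₁) = N(0.55) = 0.7088
Δ_put = N(d₁) − 1 = 0.7088 − 1 = -0.2912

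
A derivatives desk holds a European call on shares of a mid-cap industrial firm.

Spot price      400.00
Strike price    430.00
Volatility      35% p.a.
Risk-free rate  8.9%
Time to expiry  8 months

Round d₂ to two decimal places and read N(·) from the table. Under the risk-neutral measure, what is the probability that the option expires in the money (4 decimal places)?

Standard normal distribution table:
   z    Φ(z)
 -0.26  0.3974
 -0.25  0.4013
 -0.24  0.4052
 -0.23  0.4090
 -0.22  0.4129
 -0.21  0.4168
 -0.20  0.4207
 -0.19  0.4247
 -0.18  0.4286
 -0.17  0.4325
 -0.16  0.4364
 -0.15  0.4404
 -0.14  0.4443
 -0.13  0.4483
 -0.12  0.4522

0.4247

σ√T = 0.35 × 0.8165 = 0.2858
d₁ = [ln(400/430) + (0.089 + 0.35²/2)·0.6667] / 0.2858 = [-0.0723 + 0.1002] / 0.2858 = 0.0974 ⇒ 0.10
d₂ = d₁ − σ√T = 0.0974 − 0.2858 = -0.1883 ⇒ -0.19
Risk-neutral Pr[S_T > K] = N(d₂) = N(-0.19) = 0.4247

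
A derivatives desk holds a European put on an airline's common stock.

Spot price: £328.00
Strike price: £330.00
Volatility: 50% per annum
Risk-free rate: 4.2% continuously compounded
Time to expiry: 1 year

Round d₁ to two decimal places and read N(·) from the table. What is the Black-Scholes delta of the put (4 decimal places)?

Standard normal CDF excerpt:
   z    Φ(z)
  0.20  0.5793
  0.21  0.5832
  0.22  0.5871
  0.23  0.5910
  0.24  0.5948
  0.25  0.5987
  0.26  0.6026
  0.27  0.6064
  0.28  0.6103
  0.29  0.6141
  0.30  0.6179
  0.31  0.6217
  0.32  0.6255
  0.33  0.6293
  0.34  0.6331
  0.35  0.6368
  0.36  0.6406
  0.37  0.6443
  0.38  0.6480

-0.3745

σ√T = 0.5 × 1.0000 = 0.5000
d₁ = [ln(328/330) + (0.042 + 0.5²/2)·1] / 0.5000 = [-0.0061 + 0.1670] / 0.5000 = 0.3218 which rounds to 0.32
N(d₁) = N(0.32) = 0.6255
Δ_put = N(d₁) − 1 = 0.6255 − 1 = -0.3745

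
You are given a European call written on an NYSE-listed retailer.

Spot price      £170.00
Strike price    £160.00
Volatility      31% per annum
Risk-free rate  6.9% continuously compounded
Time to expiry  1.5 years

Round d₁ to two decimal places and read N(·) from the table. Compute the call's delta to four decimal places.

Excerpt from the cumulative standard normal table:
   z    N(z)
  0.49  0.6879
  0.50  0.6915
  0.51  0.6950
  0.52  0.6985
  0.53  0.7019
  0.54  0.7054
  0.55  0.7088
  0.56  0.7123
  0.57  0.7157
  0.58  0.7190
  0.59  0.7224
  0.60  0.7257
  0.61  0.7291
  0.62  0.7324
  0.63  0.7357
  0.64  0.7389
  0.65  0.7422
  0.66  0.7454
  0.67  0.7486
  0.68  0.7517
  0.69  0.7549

0.7324

T = 1.5;  σ√T = 0.3797
ln(S/K) + (r + σ²/2)T = ln(170/160) + (0.069 + 0.31²/2)·1.5 = 0.0606 + 0.1756 = 0.2362
d₁ = 0.2362 / 0.3797 = 0.6221 ⇒ 0.62
N(d₁) = N(0.62) = 0.7324
Δ_call = N(d₁) = 0.7324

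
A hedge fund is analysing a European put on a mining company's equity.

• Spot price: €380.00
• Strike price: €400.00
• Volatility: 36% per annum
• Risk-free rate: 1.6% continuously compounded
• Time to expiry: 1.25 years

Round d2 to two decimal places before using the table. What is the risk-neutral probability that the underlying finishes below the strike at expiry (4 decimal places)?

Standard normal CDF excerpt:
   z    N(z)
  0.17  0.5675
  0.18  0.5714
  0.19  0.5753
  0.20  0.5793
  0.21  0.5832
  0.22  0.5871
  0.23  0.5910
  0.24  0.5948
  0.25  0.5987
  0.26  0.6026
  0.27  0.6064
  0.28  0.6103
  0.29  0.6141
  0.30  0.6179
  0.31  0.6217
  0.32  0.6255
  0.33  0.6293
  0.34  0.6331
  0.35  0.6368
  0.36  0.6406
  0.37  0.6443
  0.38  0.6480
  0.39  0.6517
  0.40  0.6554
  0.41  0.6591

0.6103

σ√T = 0.36·√1.25 = 0.4025
d₁ = [ln(380/400) + (0.016 + ½·0.36²)·1.25] / (σ√T) = (-0.0513 + 0.1010) / 0.4025 = 0.1235 ≈ 0.12
d₂ = 0.1235 − 0.4025 = -0.2790 ≈ -0.28
Pr(exercise) under Q = N(−d₂) = N(0.28) = 0.6103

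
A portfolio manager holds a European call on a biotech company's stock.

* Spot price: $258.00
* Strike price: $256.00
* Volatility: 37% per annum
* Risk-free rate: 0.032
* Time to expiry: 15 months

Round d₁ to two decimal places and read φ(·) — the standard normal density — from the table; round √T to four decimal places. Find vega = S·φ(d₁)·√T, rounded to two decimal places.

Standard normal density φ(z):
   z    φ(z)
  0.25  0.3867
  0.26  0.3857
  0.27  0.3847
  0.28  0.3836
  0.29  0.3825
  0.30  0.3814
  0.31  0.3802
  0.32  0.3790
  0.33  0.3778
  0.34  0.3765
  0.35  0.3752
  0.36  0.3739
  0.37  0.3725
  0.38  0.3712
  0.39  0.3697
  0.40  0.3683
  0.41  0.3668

σ√T = 0.37 × 1.1180 = 0.4137
ln(S/K) + (r + σ²/2)T = ln(258/256) + (0.032 + 0.37²/2)·1.25 = 0.0078 + 0.1256 = 0.1333
d₁ = 0.1333 / 0.4137 = 0.3223 ≈ 0.32
√T = √1.25 = 1.1180
φ(d₁) = φ(0.32) = 0.3790
vega = S·φ(d₁)·√T = 258·0.3790·1.1180 = 109.3203

109.32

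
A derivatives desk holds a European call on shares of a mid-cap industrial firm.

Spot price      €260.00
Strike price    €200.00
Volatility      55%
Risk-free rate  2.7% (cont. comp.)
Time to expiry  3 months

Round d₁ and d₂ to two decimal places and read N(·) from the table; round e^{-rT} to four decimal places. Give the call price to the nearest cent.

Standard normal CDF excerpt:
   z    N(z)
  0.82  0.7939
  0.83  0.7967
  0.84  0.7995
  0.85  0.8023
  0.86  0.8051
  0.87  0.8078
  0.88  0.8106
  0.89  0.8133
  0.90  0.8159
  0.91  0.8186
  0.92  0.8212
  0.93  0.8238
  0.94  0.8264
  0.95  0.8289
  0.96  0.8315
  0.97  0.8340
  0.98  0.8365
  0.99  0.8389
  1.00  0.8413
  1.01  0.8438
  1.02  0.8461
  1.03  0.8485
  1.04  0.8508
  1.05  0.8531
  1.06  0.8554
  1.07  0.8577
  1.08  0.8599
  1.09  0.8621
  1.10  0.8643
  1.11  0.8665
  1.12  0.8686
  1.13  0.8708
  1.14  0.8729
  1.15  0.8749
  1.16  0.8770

σ√T = 0.55 × 0.5000 = 0.2750
d₁ = [ln(260/200) + (0.027 + 0.55²/2)·0.25] / 0.2750 = [0.2624 + 0.0446] / 0.2750 = 1.1161 which rounds to 1.12
d₂ = d₁ − σ√T = 1.1161 − 0.2750 = 0.8411 which rounds to 0.84
exp(−rT) = exp(−0.027·0.25) = 0.9933
C = 260·N(1.12) − 200·0.9933·N(0.84) = 260·0.8686 − 200·0.9933·0.7995 = 225.8360 − 158.8287 = 67.0073

€67.01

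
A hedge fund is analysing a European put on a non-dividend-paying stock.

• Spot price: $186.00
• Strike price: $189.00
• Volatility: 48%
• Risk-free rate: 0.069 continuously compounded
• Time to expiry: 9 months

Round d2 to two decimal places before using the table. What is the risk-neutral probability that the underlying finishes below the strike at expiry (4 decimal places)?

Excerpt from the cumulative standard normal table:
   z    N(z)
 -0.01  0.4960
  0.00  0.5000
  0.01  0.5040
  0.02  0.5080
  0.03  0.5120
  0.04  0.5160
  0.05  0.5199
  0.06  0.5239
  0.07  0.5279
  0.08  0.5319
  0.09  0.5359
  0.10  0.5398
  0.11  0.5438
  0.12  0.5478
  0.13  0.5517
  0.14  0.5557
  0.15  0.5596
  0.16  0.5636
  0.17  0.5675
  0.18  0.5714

σ√T = 0.48·√0.75 = 0.4157
d₁ = [ln(186/189) + (0.069 + ½·0.48²)·0.75] / (σ√T) = (-0.0160 + 0.1381) / 0.4157 = 0.2938 which rounds to 0.29
d₂ = 0.2938 − 0.4157 = -0.1218 which rounds to -0.12
Risk-neutral Pr[S_T < K] = N(−d₂) = N(0.12) = 0.5478

0.5478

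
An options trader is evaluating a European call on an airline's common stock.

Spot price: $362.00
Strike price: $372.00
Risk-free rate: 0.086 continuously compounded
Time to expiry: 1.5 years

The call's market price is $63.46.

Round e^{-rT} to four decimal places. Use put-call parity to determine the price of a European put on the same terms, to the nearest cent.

$28.45

exp(−rT) = exp(−0.086·1.5) = 0.8790
Put-call parity: C − P = S − K·e^(−rT) = 362 − 372·0.8790 = 362 − 326.9880 = 35.0120
P = C − (C − P) = 63.46 − (35.0120) = 28.4480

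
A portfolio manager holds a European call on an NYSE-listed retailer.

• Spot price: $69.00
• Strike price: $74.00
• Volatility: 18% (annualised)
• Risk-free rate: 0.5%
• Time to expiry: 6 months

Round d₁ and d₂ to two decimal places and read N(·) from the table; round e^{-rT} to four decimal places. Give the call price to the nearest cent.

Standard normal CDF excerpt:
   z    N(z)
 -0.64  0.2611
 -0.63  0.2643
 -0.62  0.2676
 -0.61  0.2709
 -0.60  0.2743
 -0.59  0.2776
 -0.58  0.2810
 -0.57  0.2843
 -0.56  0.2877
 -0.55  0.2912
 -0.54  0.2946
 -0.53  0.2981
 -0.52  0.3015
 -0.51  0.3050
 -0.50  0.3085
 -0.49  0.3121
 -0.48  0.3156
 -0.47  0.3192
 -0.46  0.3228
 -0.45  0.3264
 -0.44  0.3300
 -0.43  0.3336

$1.53

σ√T = 0.18 × 0.7071 = 0.1273
d₁ = [ln(69/74) + (0.005 + 0.18²/2)·0.5] / 0.1273 = [-0.0700 + 0.0106] / 0.1273 = -0.4664 ⇒ -0.47
d₂ = d₁ − σ√T = -0.4664 − 0.1273 = -0.5936 ⇒ -0.59
exp(−rT) = exp(−0.005·0.5) = 0.9975
C = 69·N(-0.47) − 74·0.9975·N(-0.59) = 69·0.3192 − 74·0.9975·0.2776 = 22.0248 − 20.4910 = 1.5338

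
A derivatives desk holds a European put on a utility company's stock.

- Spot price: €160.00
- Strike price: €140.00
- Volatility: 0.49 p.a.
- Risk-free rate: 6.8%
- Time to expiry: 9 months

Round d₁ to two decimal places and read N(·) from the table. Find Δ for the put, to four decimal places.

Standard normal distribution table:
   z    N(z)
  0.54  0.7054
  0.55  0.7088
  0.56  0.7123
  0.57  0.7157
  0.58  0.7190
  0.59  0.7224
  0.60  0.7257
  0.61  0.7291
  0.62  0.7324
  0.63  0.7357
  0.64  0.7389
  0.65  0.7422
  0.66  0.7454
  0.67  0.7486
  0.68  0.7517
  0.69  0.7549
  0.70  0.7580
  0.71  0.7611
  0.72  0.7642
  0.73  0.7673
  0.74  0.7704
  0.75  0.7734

σ√T = 0.49 × 0.8660 = 0.4244
ln(S/K) + (r + σ²/2)T = ln(160/140) + (0.068 + 0.49²/2)·0.75 = 0.1335 + 0.1410 = 0.2746
d₁ = 0.2746 / 0.4244 = 0.6470 which rounds to 0.65
N(d₁) = N(0.65) = 0.7422
Δ_put = N(d₁) − 1 = 0.7422 − 1 = -0.2578

-0.2578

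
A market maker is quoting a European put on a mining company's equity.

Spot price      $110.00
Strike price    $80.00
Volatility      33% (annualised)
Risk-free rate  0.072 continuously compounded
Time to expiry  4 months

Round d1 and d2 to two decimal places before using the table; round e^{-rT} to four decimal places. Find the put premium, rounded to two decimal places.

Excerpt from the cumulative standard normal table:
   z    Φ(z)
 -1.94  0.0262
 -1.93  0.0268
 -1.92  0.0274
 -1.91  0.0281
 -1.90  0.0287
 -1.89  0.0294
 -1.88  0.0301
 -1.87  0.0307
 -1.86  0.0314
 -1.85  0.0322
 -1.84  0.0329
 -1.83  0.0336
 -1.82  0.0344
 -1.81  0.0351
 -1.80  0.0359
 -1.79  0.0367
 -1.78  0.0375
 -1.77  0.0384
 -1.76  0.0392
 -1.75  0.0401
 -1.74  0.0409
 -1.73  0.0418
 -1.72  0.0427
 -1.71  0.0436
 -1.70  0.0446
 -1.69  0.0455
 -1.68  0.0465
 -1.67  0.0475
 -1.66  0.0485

σ√T = 0.33·√0.3333 = 0.1905
ln(S/K) + (r + σ²/2)T = ln(110/80) + (0.072 + 0.33²/2)·0.3333 = 0.3185 + 0.0421 = 0.3606
d₁ = 0.3606 / 0.1905 = 1.8927 → 1.89
d₂ = d₁ − σ√T = 1.8927 − 0.1905 = 1.7022 → 1.70
e^(−rT) = e^(−0.072·0.3333) = 0.9763
P = 80·0.9763·N(-1.70) − 110·N(-1.89) = 80·0.9763·0.0446 − 110·0.0294 = 3.4834 − 3.2340 = 0.2494

$0.25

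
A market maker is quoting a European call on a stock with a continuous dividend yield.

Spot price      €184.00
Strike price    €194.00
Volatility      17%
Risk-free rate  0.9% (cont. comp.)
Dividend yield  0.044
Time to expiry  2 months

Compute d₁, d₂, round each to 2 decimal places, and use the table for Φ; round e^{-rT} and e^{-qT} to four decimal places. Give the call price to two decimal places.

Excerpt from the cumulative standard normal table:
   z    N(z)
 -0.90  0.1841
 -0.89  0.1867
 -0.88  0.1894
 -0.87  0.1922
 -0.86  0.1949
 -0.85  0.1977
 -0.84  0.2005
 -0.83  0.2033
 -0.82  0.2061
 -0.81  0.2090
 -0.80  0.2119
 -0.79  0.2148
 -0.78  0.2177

σ√T = 0.17·√0.1667 = 0.0694
ln(S/K) + (r − q + σ²/2)T = ln(184/194) + (0.009 − 0.044 + 0.17²/2)·0.1667 = -0.0529 − 0.0034 = -0.0563
d₁ = -0.0563 / 0.0694 = -0.8119 → -0.81
d₂ = d₁ − σ√T = -0.8119 − 0.0694 = -0.8813 → -0.88
e^(−qT) = e^(−0.044·0.1667) = 0.9927;  e^(−rT) = e^(−0.009·0.1667) = 0.9985
C = 184·0.9927·N(-0.81) − 194·0.9985·N(-0.88) = 184·0.9927·0.2090 − 194·0.9985·0.1894 = 38.1753 − 36.6885 = 1.4868

€1.49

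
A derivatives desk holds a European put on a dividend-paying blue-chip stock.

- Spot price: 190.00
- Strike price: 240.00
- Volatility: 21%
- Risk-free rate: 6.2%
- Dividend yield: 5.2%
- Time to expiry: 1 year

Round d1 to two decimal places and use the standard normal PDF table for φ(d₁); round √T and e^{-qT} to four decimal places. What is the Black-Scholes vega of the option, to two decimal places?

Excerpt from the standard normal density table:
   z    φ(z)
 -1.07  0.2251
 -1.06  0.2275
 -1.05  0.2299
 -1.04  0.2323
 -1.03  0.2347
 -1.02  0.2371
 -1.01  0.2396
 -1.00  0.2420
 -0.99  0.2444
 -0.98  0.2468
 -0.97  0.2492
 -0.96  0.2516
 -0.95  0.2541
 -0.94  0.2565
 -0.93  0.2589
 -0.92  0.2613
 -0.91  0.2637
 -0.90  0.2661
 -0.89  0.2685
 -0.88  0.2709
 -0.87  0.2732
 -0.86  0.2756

45.38

σ√T = 0.21·√1 = 0.2100
d₁ = [ln(190/240) + (0.062 − 0.052 + 0.21²/2)·1] / 0.2100 = [-0.2336 + 0.0320] / 0.2100 = -0.9598 → -0.96
√T = √1 = 1.0000
φ(d₁) = φ(-0.96) = 0.2516
e^(−qT) = e^(−0.052·1) = 0.9493
vega = S·e^(−qT)·φ(d₁)·√T = 190·0.9493·0.2516·1.0000 = 45.3803
(The call has the same vega.)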